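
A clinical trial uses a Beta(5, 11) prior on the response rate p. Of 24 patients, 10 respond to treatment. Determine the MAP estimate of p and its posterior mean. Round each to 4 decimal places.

MAP: 0.3684. Posterior mean: 0.3750.

Posterior: Beta(5+10, 11+14) = Beta(15, 25).
Mode = (15−1)/(15+25−2) = 14/38 = 0.3684.
Mean = 15/(15+25) = 15/40 = 0.3750.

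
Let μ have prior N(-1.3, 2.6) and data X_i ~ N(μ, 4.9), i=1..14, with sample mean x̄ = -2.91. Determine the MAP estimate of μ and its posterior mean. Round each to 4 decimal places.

MAP = -2.7190, posterior mean = -2.7190

Posterior for μ is Normal. Precision-weighted mean: (1/2.6·-1.3 + 14/4.9·-2.91) / (1/2.6 + 14/4.9) = -2.7190.
A Normal posterior is symmetric, so mode = mean.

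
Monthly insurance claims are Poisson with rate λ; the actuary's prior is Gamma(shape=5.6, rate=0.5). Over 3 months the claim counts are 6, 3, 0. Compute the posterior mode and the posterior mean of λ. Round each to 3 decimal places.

λ_MAP = 3.886, E[λ|data] = 4.171

Σ counts = 9. Posterior: Gamma(shape = 5.6+9 = 14.6, rate = 0.5+3 = 3.5).
Mode = (α−1)/β = 13.6/3.5 = 3.886.
Mean = α/β = 14.6/3.5 = 4.171.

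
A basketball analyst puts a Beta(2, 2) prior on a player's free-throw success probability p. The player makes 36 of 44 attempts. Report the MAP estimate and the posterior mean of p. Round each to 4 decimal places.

p_MAP = 0.8043, E[p|data] = 0.7917

Posterior: Beta(2+36, 2+8) = Beta(38, 10).
Mode = (38−1)/(38+10−2) = 37/46 = 0.8043.
Mean = 38/(38+10) = 38/48 = 0.7917.
The posterior is left-skewed, so the mode exceeds the mean.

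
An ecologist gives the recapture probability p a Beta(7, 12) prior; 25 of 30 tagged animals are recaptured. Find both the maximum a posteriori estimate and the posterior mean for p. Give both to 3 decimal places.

maximum a posteriori estimate = 0.660, posterior mean = 0.653

Posterior: Beta(7+25, 12+5) = Beta(32, 17).
Mode = (32−1)/(32+17−2) = 31/47 = 0.660.
Mean = 32/(32+17) = 32/49 = 0.653.
Left-skewed posterior ⇒ mean < mode.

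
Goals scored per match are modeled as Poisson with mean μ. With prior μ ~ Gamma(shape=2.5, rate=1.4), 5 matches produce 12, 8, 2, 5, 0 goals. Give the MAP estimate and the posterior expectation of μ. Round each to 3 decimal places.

MAP = 4.453, posterior mean = 4.609

Σ counts = 27. Posterior: Gamma(shape = 2.5+27 = 29.5, rate = 1.4+5 = 6.4).
Mode = (α−1)/β = 28.5/6.4 = 4.453.
Mean = α/β = 29.5/6.4 = 4.609.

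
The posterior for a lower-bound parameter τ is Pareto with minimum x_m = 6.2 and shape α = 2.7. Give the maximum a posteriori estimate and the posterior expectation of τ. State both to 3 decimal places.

MAP = 6.200, posterior mean = 9.847

The Pareto density is strictly decreasing on [x_m, ∞), so the mode is x_m = 6.200.
Mean = α·x_m/(α−1) = 2.7·6.2/1.7 = 9.847.
The posterior is right-skewed, so the mean exceeds the mode.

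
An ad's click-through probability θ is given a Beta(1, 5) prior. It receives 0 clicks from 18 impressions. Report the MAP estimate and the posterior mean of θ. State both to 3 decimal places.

Posterior: Beta(1+0, 5+18) = Beta(1, 23).
Since α = 1 ≤ 1 and β > 1, the Beta density is monotone decreasing on [0,1]; the mode is at 0.
Mean = 1/(1+23) = 0.042.
Mean > mode: the posterior has a right tail.

θ_MAP = 0.000, E[θ|data] = 0.042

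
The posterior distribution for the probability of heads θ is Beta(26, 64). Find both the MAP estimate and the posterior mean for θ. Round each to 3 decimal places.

Mode = (26−1)/(26+64−2) = 25/88 = 0.284.
Mean = 26/(26+64) = 26/90 = 0.289.

MAP = 0.284, posterior mean = 0.289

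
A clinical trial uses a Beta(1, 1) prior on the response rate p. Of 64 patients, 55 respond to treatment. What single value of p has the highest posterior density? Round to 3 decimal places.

Posterior: Beta(1+55, 1+9) = Beta(56, 10).
Mode = (56−1)/(56+10−2) = 55/64 = 0.859.
With a flat prior the MAP equals the MLE, 55/64.
Mean = 56/(56+10) = 56/66 = 0.848.
This is the posterior mode — the MAP estimate.

0.859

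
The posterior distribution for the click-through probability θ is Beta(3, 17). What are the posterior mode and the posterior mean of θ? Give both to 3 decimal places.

θ_MAP = 0.111, E[θ|data] = 0.150

Mode = (3−1)/(3+17−2) = 2/18 = 0.111.
Mean = 3/(3+17) = 3/20 = 0.150.
The mean is pulled above the mode by the posterior's right skew.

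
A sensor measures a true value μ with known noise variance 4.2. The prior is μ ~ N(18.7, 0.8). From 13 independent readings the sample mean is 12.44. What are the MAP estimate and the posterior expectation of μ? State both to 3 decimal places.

MAP = 14.241, posterior mean = 14.241

Posterior for μ is Normal. Precision-weighted mean: (1/0.8·18.7 + 13/4.2·12.44) / (1/0.8 + 13/4.2) = 14.241.
A Normal posterior is symmetric, so mode = mean.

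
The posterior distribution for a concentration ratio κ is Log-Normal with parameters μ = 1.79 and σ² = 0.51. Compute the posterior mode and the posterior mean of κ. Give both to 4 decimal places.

posterior mode = 3.5966, posterior mean = 7.7292

Mode = exp(μ − σ²) = exp(1.28) = 3.5966.
Mean = exp(μ + σ²/2) = exp(2.045) = 7.7292.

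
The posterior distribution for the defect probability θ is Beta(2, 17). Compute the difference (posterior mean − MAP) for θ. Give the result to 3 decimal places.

Mode = (2−1)/(2+17−2) = 1/17 = 0.059.
Mean = 2/(2+17) = 2/19 = 0.105.
Difference = 0.105 − 0.059 = 0.046.

0.046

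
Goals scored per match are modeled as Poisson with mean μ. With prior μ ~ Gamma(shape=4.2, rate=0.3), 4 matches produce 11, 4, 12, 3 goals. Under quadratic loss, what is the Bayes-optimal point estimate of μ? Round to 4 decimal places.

7.9535

Σ counts = 30. Posterior: Gamma(shape = 4.2+30 = 34.2, rate = 0.3+4 = 4.3).
Mode = (α−1)/β = 33.2/4.3 = 7.7209.
Mean = α/β = 34.2/4.3 = 7.9535.
Quadratic loss ⇒ the optimal estimator is the posterior mean.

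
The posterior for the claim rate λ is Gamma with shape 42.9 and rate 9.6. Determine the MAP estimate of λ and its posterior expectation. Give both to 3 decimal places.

Mode = (α−1)/β = 41.9/9.6 = 4.365.
Mean = α/β = 42.9/9.6 = 4.469.
Right-skewed posterior ⇒ mode < mean.

MAP: 4.365. Posterior mean: 4.469.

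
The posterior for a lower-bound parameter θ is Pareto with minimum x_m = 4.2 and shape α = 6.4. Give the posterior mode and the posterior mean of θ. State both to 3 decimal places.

MAP = 4.200; posterior mean = 4.978

The Pareto density is strictly decreasing on [x_m, ∞), so the mode is x_m = 4.200.
Mean = α·x_m/(α−1) = 6.4·4.2/5.4 = 4.978.
The mean is pulled above the mode by the posterior's right skew.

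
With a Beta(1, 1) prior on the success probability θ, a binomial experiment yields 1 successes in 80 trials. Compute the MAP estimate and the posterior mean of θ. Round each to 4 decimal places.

θ_MAP = 0.0125, E[θ|data] = 0.0244

Posterior: Beta(1+1, 1+79) = Beta(2, 80).
Mode = (2−1)/(2+80−2) = 1/80 = 0.0125.
With a flat prior the MAP equals the MLE, 1/80.
Mean = 2/(2+80) = 2/82 = 0.0244.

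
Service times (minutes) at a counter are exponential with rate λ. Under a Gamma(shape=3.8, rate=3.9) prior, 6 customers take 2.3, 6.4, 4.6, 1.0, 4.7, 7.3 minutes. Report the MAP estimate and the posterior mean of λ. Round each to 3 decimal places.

Σ times = 26.3. Posterior: Gamma(shape = 3.8+6 = 9.8, rate = 3.9+26.3 = 30.2).
Mode = (α−1)/β = 8.8/30.2 = 0.291.
Mean = α/β = 9.8/30.2 = 0.325.

MAP estimate = 0.291, posterior mean = 0.325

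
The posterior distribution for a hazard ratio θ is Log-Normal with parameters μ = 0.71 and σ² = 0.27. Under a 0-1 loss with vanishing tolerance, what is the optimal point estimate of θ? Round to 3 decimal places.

1.553

Mode = exp(μ − σ²) = exp(0.44) = 1.553.
Mean = exp(μ + σ²/2) = exp(0.845) = 2.328.
This is the posterior mode — the MAP estimate.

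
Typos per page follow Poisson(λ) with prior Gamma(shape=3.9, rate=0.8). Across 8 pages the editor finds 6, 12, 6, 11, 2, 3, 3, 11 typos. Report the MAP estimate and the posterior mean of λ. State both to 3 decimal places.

Σ counts = 54. Posterior: Gamma(shape = 3.9+54 = 57.9, rate = 0.8+8 = 8.8).
Mode = (α−1)/β = 56.9/8.8 = 6.466.
Mean = α/β = 57.9/8.8 = 6.580.
The mean is pulled above the mode by the posterior's right skew.

MAP = 6.466, posterior mean = 6.580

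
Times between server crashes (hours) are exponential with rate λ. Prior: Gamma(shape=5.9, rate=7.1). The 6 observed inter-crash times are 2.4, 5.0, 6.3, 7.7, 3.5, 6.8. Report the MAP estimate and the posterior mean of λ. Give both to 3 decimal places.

Σ times = 31.7. Posterior: Gamma(shape = 5.9+6 = 11.9, rate = 7.1+31.7 = 38.8).
Mode = (α−1)/β = 10.9/38.8 = 0.281.
Mean = α/β = 11.9/38.8 = 0.307.

λ_MAP = 0.281, E[λ|data] = 0.307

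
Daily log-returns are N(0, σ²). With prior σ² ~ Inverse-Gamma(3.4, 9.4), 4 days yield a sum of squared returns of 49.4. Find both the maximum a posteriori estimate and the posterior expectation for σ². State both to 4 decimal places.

Posterior: Inverse-Gamma(shape = 3.4+4/2 = 5.4, scale = 9.4+49.4/2 = 34.1).
Mode = β/(α+1) = 34.1/6.4 = 5.3281.
Mean = β/(α−1) = 34.1/4.4 = 7.7500.
Mean > mode: the posterior has a right tail.

maximum a posteriori estimate = 5.3281, posterior expectation = 7.7500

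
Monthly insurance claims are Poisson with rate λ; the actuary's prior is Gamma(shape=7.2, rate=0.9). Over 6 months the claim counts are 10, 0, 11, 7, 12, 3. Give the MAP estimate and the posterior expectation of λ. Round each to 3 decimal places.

MAP = 7.130; posterior mean = 7.275

Σ counts = 43. Posterior: Gamma(shape = 7.2+43 = 50.2, rate = 0.9+6 = 6.9).
Mode = (α−1)/β = 49.2/6.9 = 7.130.
Mean = α/β = 50.2/6.9 = 7.275.
Right-skewed posterior ⇒ mode < mean.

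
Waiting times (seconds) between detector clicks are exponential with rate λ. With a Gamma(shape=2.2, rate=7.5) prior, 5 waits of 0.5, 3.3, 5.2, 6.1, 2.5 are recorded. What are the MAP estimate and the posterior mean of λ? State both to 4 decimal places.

Σ times = 17.6. Posterior: Gamma(shape = 2.2+5 = 7.2, rate = 7.5+17.6 = 25.1).
Mode = (α−1)/β = 6.2/25.1 = 0.2470.
Mean = α/β = 7.2/25.1 = 0.2869.

MAP: 0.2470. Posterior mean: 0.2869.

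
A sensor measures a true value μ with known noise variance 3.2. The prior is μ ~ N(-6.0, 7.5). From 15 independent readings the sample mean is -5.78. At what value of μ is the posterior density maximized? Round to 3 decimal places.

-5.786

Posterior for μ is Normal. Precision-weighted mean: (1/7.5·-6.0 + 15/3.2·-5.78) / (1/7.5 + 15/3.2) = -5.786.
A Normal posterior is symmetric, so mode = mean.
This is the posterior mode — the MAP estimate.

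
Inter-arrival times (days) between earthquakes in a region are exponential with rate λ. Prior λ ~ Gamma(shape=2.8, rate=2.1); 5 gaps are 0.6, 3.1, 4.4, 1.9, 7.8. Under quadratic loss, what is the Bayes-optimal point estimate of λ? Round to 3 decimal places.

Σ times = 17.8. Posterior: Gamma(shape = 2.8+5 = 7.8, rate = 2.1+17.8 = 19.9).
Mode = (α−1)/β = 6.8/19.9 = 0.342.
Mean = α/β = 7.8/19.9 = 0.392.
Quadratic loss ⇒ the optimal estimator is the posterior mean.

0.392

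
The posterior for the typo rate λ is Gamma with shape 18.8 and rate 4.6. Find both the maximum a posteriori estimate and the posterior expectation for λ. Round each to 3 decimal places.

λ_MAP = 3.870, E[λ|data] = 4.087

Mode = (α−1)/β = 17.8/4.6 = 3.870.
Mean = α/β = 18.8/4.6 = 4.087.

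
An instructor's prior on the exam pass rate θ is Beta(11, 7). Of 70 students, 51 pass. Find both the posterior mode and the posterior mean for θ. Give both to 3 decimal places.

Posterior: Beta(11+51, 7+19) = Beta(62, 26).
Mode = (62−1)/(62+26−2) = 61/86 = 0.709.
Mean = 62/(62+26) = 62/88 = 0.705.
The mean is pulled below the mode by the posterior's left skew.

θ_MAP = 0.709, E[θ|data] = 0.705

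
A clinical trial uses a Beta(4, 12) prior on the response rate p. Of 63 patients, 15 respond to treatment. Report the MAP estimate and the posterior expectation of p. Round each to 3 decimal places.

Posterior: Beta(4+15, 12+48) = Beta(19, 60).
Mode = (19−1)/(19+60−2) = 18/77 = 0.234.
Mean = 19/(19+60) = 19/79 = 0.241.
The mean is pulled above the mode by the posterior's right skew.

MAP = 0.234, posterior mean = 0.241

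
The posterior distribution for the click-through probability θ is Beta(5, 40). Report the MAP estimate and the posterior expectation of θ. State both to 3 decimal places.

MAP = 0.093; posterior mean = 0.111

Mode = (5−1)/(5+40−2) = 4/43 = 0.093.
Mean = 5/(5+40) = 5/45 = 0.111.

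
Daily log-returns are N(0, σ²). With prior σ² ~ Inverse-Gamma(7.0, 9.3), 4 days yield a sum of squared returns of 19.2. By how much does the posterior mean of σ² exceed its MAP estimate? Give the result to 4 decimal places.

Posterior: Inverse-Gamma(shape = 7.0+4/2 = 9.0, scale = 9.3+19.2/2 = 18.9).
Mode = β/(α+1) = 18.9/10.0 = 1.8900.
Mean = β/(α−1) = 18.9/8.0 = 2.3625.
Difference = 2.3625 − 1.8900 = 0.4725.
Right-skewed posterior ⇒ mode < mean.

0.4725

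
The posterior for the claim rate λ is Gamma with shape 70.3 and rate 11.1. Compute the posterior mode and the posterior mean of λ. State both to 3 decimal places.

Mode = (α−1)/β = 69.3/11.1 = 6.243.
Mean = α/β = 70.3/11.1 = 6.333.
Mean > mode: the posterior has a right tail.

MAP = 6.243; posterior mean = 6.333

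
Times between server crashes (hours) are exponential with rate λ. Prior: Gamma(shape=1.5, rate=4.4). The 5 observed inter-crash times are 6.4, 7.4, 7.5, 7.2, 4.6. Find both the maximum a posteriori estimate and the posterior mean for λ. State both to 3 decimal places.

MAP = 0.147; posterior mean = 0.173

Σ times = 33.1. Posterior: Gamma(shape = 1.5+5 = 6.5, rate = 4.4+33.1 = 37.5).
Mode = (α−1)/β = 5.5/37.5 = 0.147.
Mean = α/β = 6.5/37.5 = 0.173.
The posterior is right-skewed, so the mean exceeds the mode.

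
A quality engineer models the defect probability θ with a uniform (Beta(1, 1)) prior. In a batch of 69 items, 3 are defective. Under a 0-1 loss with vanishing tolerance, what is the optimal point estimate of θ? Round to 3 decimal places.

0.043

Posterior: Beta(1+3, 1+66) = Beta(4, 67).
Mode = (4−1)/(4+67−2) = 3/69 = 0.043.
With a flat prior the MAP equals the MLE, 3/69.
Mean = 4/(4+67) = 4/71 = 0.056.
This is the posterior mode — the MAP estimate.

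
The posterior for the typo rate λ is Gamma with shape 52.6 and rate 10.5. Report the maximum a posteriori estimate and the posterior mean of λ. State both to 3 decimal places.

MAP: 4.914. Posterior mean: 5.010.

Mode = (α−1)/β = 51.6/10.5 = 4.914.
Mean = α/β = 52.6/10.5 = 5.010.
Right-skewed posterior ⇒ mode < mean.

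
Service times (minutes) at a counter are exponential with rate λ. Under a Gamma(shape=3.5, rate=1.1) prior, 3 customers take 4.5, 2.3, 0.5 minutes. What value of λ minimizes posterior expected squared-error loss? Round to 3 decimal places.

0.774

Σ times = 7.3. Posterior: Gamma(shape = 3.5+3 = 6.5, rate = 1.1+7.3 = 8.4).
Mode = (α−1)/β = 5.5/8.4 = 0.655.
Mean = α/β = 6.5/8.4 = 0.774.
Squared-error loss ⇒ the optimal estimator is the posterior mean.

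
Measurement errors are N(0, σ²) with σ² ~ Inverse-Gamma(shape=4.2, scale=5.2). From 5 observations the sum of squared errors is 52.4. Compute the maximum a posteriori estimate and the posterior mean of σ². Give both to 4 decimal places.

Posterior: Inverse-Gamma(shape = 4.2+5/2 = 6.7, scale = 5.2+52.4/2 = 31.4).
Mode = β/(α+1) = 31.4/7.7 = 4.0779.
Mean = β/(α−1) = 31.4/5.7 = 5.5088.

MAP = 4.0779, posterior mean = 5.5088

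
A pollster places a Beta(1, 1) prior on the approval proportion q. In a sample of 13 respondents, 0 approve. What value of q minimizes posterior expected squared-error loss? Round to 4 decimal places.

Posterior: Beta(1+0, 1+13) = Beta(1, 14).
Since α = 1 ≤ 1 and β > 1, the Beta density is monotone decreasing on [0,1]; the mode is at 0.
Mean = 1/(1+14) = 0.0667.
Squared-error loss ⇒ the optimal estimator is the posterior mean.

0.0667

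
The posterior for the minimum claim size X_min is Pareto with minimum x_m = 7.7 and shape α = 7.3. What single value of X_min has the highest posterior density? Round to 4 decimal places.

7.7000

The Pareto density is strictly decreasing on [x_m, ∞), so the mode is x_m = 7.7000.
Mean = α·x_m/(α−1) = 7.3·7.7/6.3 = 8.9222.
This is the posterior mode — the MAP estimate.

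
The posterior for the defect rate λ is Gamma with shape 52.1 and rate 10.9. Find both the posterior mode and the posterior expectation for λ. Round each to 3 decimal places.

MAP: 4.688. Posterior mean: 4.780.

Mode = (α−1)/β = 51.1/10.9 = 4.688.
Mean = α/β = 52.1/10.9 = 4.780.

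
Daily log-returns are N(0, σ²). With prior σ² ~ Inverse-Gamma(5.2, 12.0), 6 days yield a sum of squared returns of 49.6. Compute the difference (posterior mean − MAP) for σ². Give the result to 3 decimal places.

1.111

Posterior: Inverse-Gamma(shape = 5.2+6/2 = 8.2, scale = 12.0+49.6/2 = 36.8).
Mode = β/(α+1) = 36.8/9.2 = 4.000.
Mean = β/(α−1) = 36.8/7.2 = 5.111.
Difference = 5.111 − 4.000 = 1.111.
The mean is pulled above the mode by the posterior's right skew.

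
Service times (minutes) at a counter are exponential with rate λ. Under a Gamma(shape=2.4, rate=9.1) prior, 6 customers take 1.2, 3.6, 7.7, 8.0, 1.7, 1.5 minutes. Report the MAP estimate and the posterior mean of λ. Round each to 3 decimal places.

λ_MAP = 0.226, E[λ|data] = 0.256

Σ times = 23.7. Posterior: Gamma(shape = 2.4+6 = 8.4, rate = 9.1+23.7 = 32.8).
Mode = (α−1)/β = 7.4/32.8 = 0.226.
Mean = α/β = 8.4/32.8 = 0.256.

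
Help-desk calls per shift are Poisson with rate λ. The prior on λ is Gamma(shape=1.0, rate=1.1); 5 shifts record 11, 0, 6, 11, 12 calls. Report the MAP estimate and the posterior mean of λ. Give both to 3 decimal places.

MAP: 6.557. Posterior mean: 6.721.

Σ counts = 40. Posterior: Gamma(shape = 1.0+40 = 41.0, rate = 1.1+5 = 6.1).
Mode = (α−1)/β = 40.0/6.1 = 6.557.
Mean = α/β = 41.0/6.1 = 6.721.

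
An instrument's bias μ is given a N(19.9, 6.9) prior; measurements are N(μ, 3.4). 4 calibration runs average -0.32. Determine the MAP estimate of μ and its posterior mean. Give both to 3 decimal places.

Posterior for μ is Normal. Precision-weighted mean: (1/6.9·19.9 + 4/3.4·-0.32) / (1/6.9 + 4/3.4) = 1.898.
A Normal posterior is symmetric, so mode = mean.

MAP: 1.898. Posterior mean: 1.898.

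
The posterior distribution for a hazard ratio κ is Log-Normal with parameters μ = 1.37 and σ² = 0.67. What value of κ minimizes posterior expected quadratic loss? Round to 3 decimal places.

Mode = exp(μ − σ²) = exp(0.70) = 2.014.
Mean = exp(μ + σ²/2) = exp(1.705) = 5.501.
Quadratic loss ⇒ the optimal estimator is the posterior mean.

5.501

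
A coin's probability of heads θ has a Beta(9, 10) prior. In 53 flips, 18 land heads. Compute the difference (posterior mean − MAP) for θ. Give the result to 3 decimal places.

Posterior: Beta(9+18, 10+35) = Beta(27, 45).
Mode = (27−1)/(27+45−2) = 26/70 = 0.371.
Mean = 27/(27+45) = 27/72 = 0.375.
Difference = 0.375 − 0.371 = 0.004.
The posterior is right-skewed, so the mean exceeds the mode.

0.004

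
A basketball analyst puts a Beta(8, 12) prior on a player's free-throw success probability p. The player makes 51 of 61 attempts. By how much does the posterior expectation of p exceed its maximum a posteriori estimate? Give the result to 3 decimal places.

-0.006

Posterior: Beta(8+51, 12+10) = Beta(59, 22).
Mode = (59−1)/(59+22−2) = 58/79 = 0.734.
Mean = 59/(59+22) = 59/81 = 0.728.
Difference = 0.728 − 0.734 = -0.006.
The mean is pulled below the mode by the posterior's left skew.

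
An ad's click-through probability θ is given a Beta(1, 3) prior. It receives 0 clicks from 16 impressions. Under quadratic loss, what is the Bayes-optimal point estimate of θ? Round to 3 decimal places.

Posterior: Beta(1+0, 3+16) = Beta(1, 19).
Since α = 1 ≤ 1 and β > 1, the Beta density is monotone decreasing on [0,1]; the mode is at 0.
Mean = 1/(1+19) = 0.050.
Quadratic loss ⇒ the optimal estimator is the posterior mean.

0.050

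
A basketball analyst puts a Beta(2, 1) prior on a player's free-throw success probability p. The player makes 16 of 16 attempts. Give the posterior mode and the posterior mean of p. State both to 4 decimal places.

posterior mode = 1.0000, posterior mean = 0.9474

Posterior: Beta(2+16, 1+0) = Beta(18, 1).
Since β = 1 ≤ 1 and α > 1, the Beta density is monotone increasing on [0,1]; the mode is at 1.
Mean = 18/(18+1) = 0.9474.
The posterior is left-skewed, so the mode exceeds the mean.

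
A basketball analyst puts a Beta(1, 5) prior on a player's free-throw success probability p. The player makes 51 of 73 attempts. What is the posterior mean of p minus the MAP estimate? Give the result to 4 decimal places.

Posterior: Beta(1+51, 5+22) = Beta(52, 27).
Mode = (52−1)/(52+27−2) = 51/77 = 0.6623.
Mean = 52/(52+27) = 52/79 = 0.6582.
Difference = 0.6582 − 0.6623 = -0.0041.

-0.0041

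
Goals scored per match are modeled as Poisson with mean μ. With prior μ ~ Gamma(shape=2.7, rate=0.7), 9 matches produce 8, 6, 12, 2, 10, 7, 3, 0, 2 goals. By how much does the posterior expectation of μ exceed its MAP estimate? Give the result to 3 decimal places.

0.103

Σ counts = 50. Posterior: Gamma(shape = 2.7+50 = 52.7, rate = 0.7+9 = 9.7).
Mode = (α−1)/β = 51.7/9.7 = 5.330.
Mean = α/β = 52.7/9.7 = 5.433.
Difference = 5.433 − 5.330 = 0.103.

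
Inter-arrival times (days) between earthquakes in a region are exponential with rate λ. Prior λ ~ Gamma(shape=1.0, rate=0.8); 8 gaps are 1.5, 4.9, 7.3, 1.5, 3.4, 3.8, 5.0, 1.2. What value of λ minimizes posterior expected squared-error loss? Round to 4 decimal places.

0.3061

Σ times = 28.6. Posterior: Gamma(shape = 1.0+8 = 9.0, rate = 0.8+28.6 = 29.4).
Mode = (α−1)/β = 8.0/29.4 = 0.2721.
Mean = α/β = 9.0/29.4 = 0.3061.
Squared-error loss ⇒ the optimal estimator is the posterior mean.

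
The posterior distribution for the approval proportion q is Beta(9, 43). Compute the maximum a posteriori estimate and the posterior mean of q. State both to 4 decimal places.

Mode = (9−1)/(9+43−2) = 8/50 = 0.1600.
Mean = 9/(9+43) = 9/52 = 0.1731.
Right-skewed posterior ⇒ mode < mean.

MAP = 0.1600, posterior mean = 0.1731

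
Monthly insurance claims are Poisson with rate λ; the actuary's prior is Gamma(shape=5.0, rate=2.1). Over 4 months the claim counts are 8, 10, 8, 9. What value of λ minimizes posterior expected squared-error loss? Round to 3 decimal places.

Σ counts = 35. Posterior: Gamma(shape = 5.0+35 = 40.0, rate = 2.1+4 = 6.1).
Mode = (α−1)/β = 39.0/6.1 = 6.393.
Mean = α/β = 40.0/6.1 = 6.557.
Squared-error loss ⇒ the optimal estimator is the posterior mean.

6.557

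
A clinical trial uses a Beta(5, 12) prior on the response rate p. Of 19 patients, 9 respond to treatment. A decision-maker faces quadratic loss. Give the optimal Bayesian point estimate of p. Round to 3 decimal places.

0.389

Posterior: Beta(5+9, 12+10) = Beta(14, 22).
Mode = (14−1)/(14+22−2) = 13/34 = 0.382.
Mean = 14/(14+22) = 14/36 = 0.389.
Quadratic loss ⇒ the optimal estimator is the posterior mean.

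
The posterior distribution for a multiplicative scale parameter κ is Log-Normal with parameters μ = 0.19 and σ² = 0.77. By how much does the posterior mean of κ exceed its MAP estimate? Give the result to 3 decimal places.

Mode = exp(μ − σ²) = exp(-0.58) = 0.560.
Mean = exp(μ + σ²/2) = exp(0.575) = 1.777.
Difference = 1.777 − 0.560 = 1.217.

1.217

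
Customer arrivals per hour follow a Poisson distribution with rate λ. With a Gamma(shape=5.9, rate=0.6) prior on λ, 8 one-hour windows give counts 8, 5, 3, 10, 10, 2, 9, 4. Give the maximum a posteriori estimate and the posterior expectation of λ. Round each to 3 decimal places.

λ_MAP = 6.500, E[λ|data] = 6.616

Σ counts = 51. Posterior: Gamma(shape = 5.9+51 = 56.9, rate = 0.6+8 = 8.6).
Mode = (α−1)/β = 55.9/8.6 = 6.500.
Mean = α/β = 56.9/8.6 = 6.616.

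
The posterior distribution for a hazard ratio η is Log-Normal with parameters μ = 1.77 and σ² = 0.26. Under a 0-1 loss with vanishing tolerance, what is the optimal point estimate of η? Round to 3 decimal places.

4.527

Mode = exp(μ − σ²) = exp(1.51) = 4.527.
Mean = exp(μ + σ²/2) = exp(1.900) = 6.686.
This is the posterior mode — the MAP estimate.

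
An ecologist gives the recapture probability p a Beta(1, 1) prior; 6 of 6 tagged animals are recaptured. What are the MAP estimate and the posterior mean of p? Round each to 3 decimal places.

Posterior: Beta(1+6, 1+0) = Beta(7, 1).
Since β = 1 ≤ 1 and α > 1, the Beta density is monotone increasing on [0,1]; the mode is at 1.
Mean = 7/(7+1) = 0.875.

MAP = 1.000, posterior mean = 0.875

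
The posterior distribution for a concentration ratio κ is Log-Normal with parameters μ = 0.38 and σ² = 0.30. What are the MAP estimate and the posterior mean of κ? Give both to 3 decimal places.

Mode = exp(μ − σ²) = exp(0.08) = 1.083.
Mean = exp(μ + σ²/2) = exp(0.530) = 1.699.

MAP estimate = 1.083, posterior mean = 1.699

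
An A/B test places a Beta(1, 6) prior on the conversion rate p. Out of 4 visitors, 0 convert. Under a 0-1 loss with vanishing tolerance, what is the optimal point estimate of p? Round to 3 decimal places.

0.000

Posterior: Beta(1+0, 6+4) = Beta(1, 10).
Since α = 1 ≤ 1 and β > 1, the Beta density is monotone decreasing on [0,1]; the mode is at 0.
Mean = 1/(1+10) = 0.091.
This is the posterior mode — the MAP estimate.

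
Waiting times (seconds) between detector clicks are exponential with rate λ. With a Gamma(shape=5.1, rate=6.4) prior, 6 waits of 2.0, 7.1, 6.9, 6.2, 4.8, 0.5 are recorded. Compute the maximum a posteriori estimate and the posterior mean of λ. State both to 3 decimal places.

maximum a posteriori estimate = 0.298, posterior mean = 0.327

Σ times = 27.5. Posterior: Gamma(shape = 5.1+6 = 11.1, rate = 6.4+27.5 = 33.9).
Mode = (α−1)/β = 10.1/33.9 = 0.298.
Mean = α/β = 11.1/33.9 = 0.327.
The mean is pulled above the mode by the posterior's right skew.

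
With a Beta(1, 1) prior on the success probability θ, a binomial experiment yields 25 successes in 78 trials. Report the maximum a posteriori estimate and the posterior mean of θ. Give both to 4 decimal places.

Posterior: Beta(1+25, 1+53) = Beta(26, 54).
Mode = (26−1)/(26+54−2) = 25/78 = 0.3205.
With a flat prior the MAP equals the MLE, 25/78.
Mean = 26/(26+54) = 26/80 = 0.3250.
Mean > mode: the posterior has a right tail.

maximum a posteriori estimate = 0.3205, posterior mean = 0.3250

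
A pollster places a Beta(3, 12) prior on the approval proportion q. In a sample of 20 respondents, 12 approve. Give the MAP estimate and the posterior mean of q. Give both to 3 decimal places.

Posterior: Beta(3+12, 12+8) = Beta(15, 20).
Mode = (15−1)/(15+20−2) = 14/33 = 0.424.
Mean = 15/(15+20) = 15/35 = 0.429.

MAP = 0.424, posterior mean = 0.429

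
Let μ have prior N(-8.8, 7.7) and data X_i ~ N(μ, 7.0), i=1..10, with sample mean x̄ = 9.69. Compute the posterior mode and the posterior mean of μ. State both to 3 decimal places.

Posterior for μ is Normal. Precision-weighted mean: (1/7.7·-8.8 + 10/7.0·9.69) / (1/7.7 + 10/7.0) = 8.149.
A Normal posterior is symmetric, so mode = mean.

MAP = 8.149; posterior mean = 8.149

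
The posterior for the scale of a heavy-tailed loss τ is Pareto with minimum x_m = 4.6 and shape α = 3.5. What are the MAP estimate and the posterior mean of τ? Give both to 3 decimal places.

MAP estimate = 4.600, posterior mean = 6.440

The Pareto density is strictly decreasing on [x_m, ∞), so the mode is x_m = 4.600.
Mean = α·x_m/(α−1) = 3.5·4.6/2.5 = 6.440.
The mean is pulled above the mode by the posterior's right skew.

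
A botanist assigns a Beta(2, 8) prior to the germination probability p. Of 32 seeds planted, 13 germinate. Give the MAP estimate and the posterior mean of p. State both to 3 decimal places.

Posterior: Beta(2+13, 8+19) = Beta(15, 27).
Mode = (15−1)/(15+27−2) = 14/40 = 0.350.
Mean = 15/(15+27) = 15/42 = 0.357.

MAP: 0.350. Posterior mean: 0.357.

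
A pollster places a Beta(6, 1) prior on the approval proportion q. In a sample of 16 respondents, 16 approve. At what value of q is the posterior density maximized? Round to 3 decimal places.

1.000

Posterior: Beta(6+16, 1+0) = Beta(22, 1).
Since β = 1 ≤ 1 and α > 1, the Beta density is monotone increasing on [0,1]; the mode is at 1.
Mean = 22/(22+1) = 0.957.
This is the posterior mode — the MAP estimate.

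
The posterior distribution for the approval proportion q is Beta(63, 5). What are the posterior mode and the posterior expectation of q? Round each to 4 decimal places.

q_MAP = 0.9394, E[q|data] = 0.9265

Mode = (63−1)/(63+5−2) = 62/66 = 0.9394.
Mean = 63/(63+5) = 63/68 = 0.9265.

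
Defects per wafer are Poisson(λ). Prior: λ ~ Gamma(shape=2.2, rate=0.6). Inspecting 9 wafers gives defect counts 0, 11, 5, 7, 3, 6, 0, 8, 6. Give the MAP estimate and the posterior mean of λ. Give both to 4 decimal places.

MAP = 4.9167, posterior mean = 5.0208

Σ counts = 46. Posterior: Gamma(shape = 2.2+46 = 48.2, rate = 0.6+9 = 9.6).
Mode = (α−1)/β = 47.2/9.6 = 4.9167.
Mean = α/β = 48.2/9.6 = 5.0208.
The mean is pulled above the mode by the posterior's right skew.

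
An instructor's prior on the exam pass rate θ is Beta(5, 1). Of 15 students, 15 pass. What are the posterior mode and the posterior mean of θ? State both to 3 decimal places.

Posterior: Beta(5+15, 1+0) = Beta(20, 1).
Since β = 1 ≤ 1 and α > 1, the Beta density is monotone increasing on [0,1]; the mode is at 1.
Mean = 20/(20+1) = 0.952.

MAP = 1.000, posterior mean = 0.952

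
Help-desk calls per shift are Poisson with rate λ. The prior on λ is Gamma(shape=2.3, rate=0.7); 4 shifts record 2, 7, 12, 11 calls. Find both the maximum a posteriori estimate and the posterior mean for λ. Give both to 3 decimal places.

Σ counts = 32. Posterior: Gamma(shape = 2.3+32 = 34.3, rate = 0.7+4 = 4.7).
Mode = (α−1)/β = 33.3/4.7 = 7.085.
Mean = α/β = 34.3/4.7 = 7.298.
The mean is pulled above the mode by the posterior's right skew.

MAP = 7.085, posterior mean = 7.298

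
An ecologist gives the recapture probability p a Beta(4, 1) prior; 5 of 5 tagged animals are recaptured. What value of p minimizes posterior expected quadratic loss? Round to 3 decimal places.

0.900

Posterior: Beta(4+5, 1+0) = Beta(9, 1).
Since β = 1 ≤ 1 and α > 1, the Beta density is monotone increasing on [0,1]; the mode is at 1.
Mean = 9/(9+1) = 0.900.
Quadratic loss ⇒ the optimal estimator is the posterior mean.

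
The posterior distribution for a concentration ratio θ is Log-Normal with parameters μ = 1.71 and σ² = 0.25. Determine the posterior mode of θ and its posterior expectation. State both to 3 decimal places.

MAP = 4.306; posterior mean = 6.265

Mode = exp(μ − σ²) = exp(1.46) = 4.306.
Mean = exp(μ + σ²/2) = exp(1.835) = 6.265.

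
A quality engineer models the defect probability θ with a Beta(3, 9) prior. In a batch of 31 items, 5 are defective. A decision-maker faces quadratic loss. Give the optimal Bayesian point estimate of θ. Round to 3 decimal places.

0.186

Posterior: Beta(3+5, 9+26) = Beta(8, 35).
Mode = (8−1)/(8+35−2) = 7/41 = 0.171.
Mean = 8/(8+35) = 8/43 = 0.186.
Quadratic loss ⇒ the optimal estimator is the posterior mean.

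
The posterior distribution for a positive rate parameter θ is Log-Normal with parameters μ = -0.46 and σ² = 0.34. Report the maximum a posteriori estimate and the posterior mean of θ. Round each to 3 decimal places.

MAP = 0.449, posterior mean = 0.748

Mode = exp(μ − σ²) = exp(-0.80) = 0.449.
Mean = exp(μ + σ²/2) = exp(-0.290) = 0.748.
Mean > mode: the posterior has a right tail.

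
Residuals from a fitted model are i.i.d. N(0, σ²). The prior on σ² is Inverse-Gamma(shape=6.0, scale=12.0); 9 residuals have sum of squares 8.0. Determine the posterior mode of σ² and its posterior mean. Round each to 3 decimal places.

Posterior: Inverse-Gamma(shape = 6.0+9/2 = 10.5, scale = 12.0+8.0/2 = 16.0).
Mode = β/(α+1) = 16.0/11.5 = 1.391.
Mean = β/(α−1) = 16.0/9.5 = 1.684.

MAP = 1.391; posterior mean = 1.684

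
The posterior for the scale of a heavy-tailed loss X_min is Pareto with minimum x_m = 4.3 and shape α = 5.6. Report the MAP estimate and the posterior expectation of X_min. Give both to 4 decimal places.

X_min_MAP = 4.3000, E[X_min|data] = 5.2348

The Pareto density is strictly decreasing on [x_m, ∞), so the mode is x_m = 4.3000.
Mean = α·x_m/(α−1) = 5.6·4.3/4.6 = 5.2348.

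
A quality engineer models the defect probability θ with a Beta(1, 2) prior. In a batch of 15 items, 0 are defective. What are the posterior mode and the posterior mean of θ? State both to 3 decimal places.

MAP = 0.000; posterior mean = 0.056

Posterior: Beta(1+0, 2+15) = Beta(1, 17).
Since α = 1 ≤ 1 and β > 1, the Beta density is monotone decreasing on [0,1]; the mode is at 0.
Mean = 1/(1+17) = 0.056.
The posterior is right-skewed, so the mean exceeds the mode.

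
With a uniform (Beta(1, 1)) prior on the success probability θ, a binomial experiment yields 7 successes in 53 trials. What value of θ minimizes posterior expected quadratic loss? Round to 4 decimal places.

0.1455

Posterior: Beta(1+7, 1+46) = Beta(8, 47).
Mode = (8−1)/(8+47−2) = 7/53 = 0.1321.
With a flat prior the MAP equals the MLE, 7/53.
Mean = 8/(8+47) = 8/55 = 0.1455.
Quadratic loss ⇒ the optimal estimator is the posterior mean.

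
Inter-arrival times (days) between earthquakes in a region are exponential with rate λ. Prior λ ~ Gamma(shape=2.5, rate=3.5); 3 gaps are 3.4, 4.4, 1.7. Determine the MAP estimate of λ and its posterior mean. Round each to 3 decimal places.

MAP: 0.346. Posterior mean: 0.423.

Σ times = 9.5. Posterior: Gamma(shape = 2.5+3 = 5.5, rate = 3.5+9.5 = 13.0).
Mode = (α−1)/β = 4.5/13.0 = 0.346.
Mean = α/β = 5.5/13.0 = 0.423.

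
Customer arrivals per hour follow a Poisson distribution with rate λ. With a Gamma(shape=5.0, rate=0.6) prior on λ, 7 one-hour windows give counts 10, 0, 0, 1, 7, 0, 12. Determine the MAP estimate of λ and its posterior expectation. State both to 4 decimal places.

MAP: 4.4737. Posterior mean: 4.6053.

Σ counts = 30. Posterior: Gamma(shape = 5.0+30 = 35.0, rate = 0.6+7 = 7.6).
Mode = (α−1)/β = 34.0/7.6 = 4.4737.
Mean = α/β = 35.0/7.6 = 4.6053.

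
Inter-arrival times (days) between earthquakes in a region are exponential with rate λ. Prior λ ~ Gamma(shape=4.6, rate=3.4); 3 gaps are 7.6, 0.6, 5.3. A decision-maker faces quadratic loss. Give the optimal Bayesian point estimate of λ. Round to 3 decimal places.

Σ times = 13.5. Posterior: Gamma(shape = 4.6+3 = 7.6, rate = 3.4+13.5 = 16.9).
Mode = (α−1)/β = 6.6/16.9 = 0.391.
Mean = α/β = 7.6/16.9 = 0.450.
Quadratic loss ⇒ the optimal estimator is the posterior mean.

0.450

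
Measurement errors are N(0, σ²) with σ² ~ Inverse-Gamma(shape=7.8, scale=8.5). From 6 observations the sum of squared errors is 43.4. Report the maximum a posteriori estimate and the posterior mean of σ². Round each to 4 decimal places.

MAP = 2.5593; posterior mean = 3.0816

Posterior: Inverse-Gamma(shape = 7.8+6/2 = 10.8, scale = 8.5+43.4/2 = 30.2).
Mode = β/(α+1) = 30.2/11.8 = 2.5593.
Mean = β/(α−1) = 30.2/9.8 = 3.0816.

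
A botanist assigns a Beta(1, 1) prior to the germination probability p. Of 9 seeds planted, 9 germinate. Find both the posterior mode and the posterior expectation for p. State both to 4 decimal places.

posterior mode = 1.0000, posterior expectation = 0.9091

Posterior: Beta(1+9, 1+0) = Beta(10, 1).
Since β = 1 ≤ 1 and α > 1, the Beta density is monotone increasing on [0,1]; the mode is at 1.
Mean = 10/(10+1) = 0.9091.
The posterior is left-skewed, so the mode exceeds the mean.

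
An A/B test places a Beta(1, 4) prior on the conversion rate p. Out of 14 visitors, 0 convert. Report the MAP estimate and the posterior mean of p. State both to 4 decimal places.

MAP estimate = 0.0000, posterior mean = 0.0526

Posterior: Beta(1+0, 4+14) = Beta(1, 18).
Since α = 1 ≤ 1 and β > 1, the Beta density is monotone decreasing on [0,1]; the mode is at 0.
Mean = 1/(1+18) = 0.0526.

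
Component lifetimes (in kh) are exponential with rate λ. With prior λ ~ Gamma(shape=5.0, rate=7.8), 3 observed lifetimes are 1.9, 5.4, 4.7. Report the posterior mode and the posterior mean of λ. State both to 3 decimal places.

Σ times = 12.0. Posterior: Gamma(shape = 5.0+3 = 8.0, rate = 7.8+12.0 = 19.8).
Mode = (α−1)/β = 7.0/19.8 = 0.354.
Mean = α/β = 8.0/19.8 = 0.404.

MAP = 0.354; posterior mean = 0.404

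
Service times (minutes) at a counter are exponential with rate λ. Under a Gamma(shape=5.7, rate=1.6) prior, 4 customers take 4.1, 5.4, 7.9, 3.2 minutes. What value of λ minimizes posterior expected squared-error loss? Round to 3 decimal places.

0.437

Σ times = 20.6. Posterior: Gamma(shape = 5.7+4 = 9.7, rate = 1.6+20.6 = 22.2).
Mode = (α−1)/β = 8.7/22.2 = 0.392.
Mean = α/β = 9.7/22.2 = 0.437.
Squared-error loss ⇒ the optimal estimator is the posterior mean.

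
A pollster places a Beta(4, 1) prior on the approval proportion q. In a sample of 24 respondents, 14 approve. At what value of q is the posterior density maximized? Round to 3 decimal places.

Posterior: Beta(4+14, 1+10) = Beta(18, 11).
Mode = (18−1)/(18+11−2) = 17/27 = 0.630.
Mean = 18/(18+11) = 18/29 = 0.621.
This is the posterior mode — the MAP estimate.

0.630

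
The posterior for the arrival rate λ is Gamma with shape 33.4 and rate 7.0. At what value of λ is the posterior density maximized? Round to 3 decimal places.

4.629

Mode = (α−1)/β = 32.4/7.0 = 4.629.
Mean = α/β = 33.4/7.0 = 4.771.
This is the posterior mode — the MAP estimate.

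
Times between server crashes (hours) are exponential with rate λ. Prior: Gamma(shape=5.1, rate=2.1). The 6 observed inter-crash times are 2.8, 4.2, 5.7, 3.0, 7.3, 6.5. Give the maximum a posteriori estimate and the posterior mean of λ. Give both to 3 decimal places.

Σ times = 29.5. Posterior: Gamma(shape = 5.1+6 = 11.1, rate = 2.1+29.5 = 31.6).
Mode = (α−1)/β = 10.1/31.6 = 0.320.
Mean = α/β = 11.1/31.6 = 0.351.

MAP: 0.320. Posterior mean: 0.351.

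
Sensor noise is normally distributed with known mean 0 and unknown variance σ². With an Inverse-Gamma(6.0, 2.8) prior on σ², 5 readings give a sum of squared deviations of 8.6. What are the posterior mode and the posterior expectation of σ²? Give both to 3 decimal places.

posterior mode = 0.747, posterior expectation = 0.947

Posterior: Inverse-Gamma(shape = 6.0+5/2 = 8.5, scale = 2.8+8.6/2 = 7.1).
Mode = β/(α+1) = 7.1/9.5 = 0.747.
Mean = β/(α−1) = 7.1/7.5 = 0.947.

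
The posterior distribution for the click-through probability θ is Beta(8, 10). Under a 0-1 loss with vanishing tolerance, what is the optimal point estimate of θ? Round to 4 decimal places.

0.4375

Mode = (8−1)/(8+10−2) = 7/16 = 0.4375.
Mean = 8/(8+10) = 8/18 = 0.4444.
This is the posterior mode — the MAP estimate.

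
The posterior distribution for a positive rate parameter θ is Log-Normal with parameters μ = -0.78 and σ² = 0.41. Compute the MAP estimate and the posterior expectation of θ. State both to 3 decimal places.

θ_MAP = 0.304, E[θ|data] = 0.563

Mode = exp(μ − σ²) = exp(-1.19) = 0.304.
Mean = exp(μ + σ²/2) = exp(-0.575) = 0.563.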